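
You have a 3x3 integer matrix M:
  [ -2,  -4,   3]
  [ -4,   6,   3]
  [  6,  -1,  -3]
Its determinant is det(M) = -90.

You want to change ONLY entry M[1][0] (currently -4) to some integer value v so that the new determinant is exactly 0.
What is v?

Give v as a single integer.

det is linear in entry M[1][0]: det = old_det + (v - -4) * C_10
Cofactor C_10 = -15
Want det = 0: -90 + (v - -4) * -15 = 0
  (v - -4) = 90 / -15 = -6
  v = -4 + (-6) = -10

Answer: -10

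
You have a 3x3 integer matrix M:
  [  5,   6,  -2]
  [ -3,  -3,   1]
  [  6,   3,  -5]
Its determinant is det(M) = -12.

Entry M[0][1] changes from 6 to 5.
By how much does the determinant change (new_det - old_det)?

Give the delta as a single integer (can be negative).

Cofactor C_01 = -9
Entry delta = 5 - 6 = -1
Det delta = entry_delta * cofactor = -1 * -9 = 9

Answer: 9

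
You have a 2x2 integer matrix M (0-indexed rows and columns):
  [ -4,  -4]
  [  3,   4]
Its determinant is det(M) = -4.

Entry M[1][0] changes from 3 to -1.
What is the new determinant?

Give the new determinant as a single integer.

det is linear in row 1: changing M[1][0] by delta changes det by delta * cofactor(1,0).
Cofactor C_10 = (-1)^(1+0) * minor(1,0) = 4
Entry delta = -1 - 3 = -4
Det delta = -4 * 4 = -16
New det = -4 + -16 = -20

Answer: -20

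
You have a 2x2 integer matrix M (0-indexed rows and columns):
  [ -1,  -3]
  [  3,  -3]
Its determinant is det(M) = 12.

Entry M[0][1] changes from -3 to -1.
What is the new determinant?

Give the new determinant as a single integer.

det is linear in row 0: changing M[0][1] by delta changes det by delta * cofactor(0,1).
Cofactor C_01 = (-1)^(0+1) * minor(0,1) = -3
Entry delta = -1 - -3 = 2
Det delta = 2 * -3 = -6
New det = 12 + -6 = 6

Answer: 6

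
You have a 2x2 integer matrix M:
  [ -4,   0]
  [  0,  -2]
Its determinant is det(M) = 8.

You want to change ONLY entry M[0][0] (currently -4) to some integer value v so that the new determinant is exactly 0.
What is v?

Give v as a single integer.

det is linear in entry M[0][0]: det = old_det + (v - -4) * C_00
Cofactor C_00 = -2
Want det = 0: 8 + (v - -4) * -2 = 0
  (v - -4) = -8 / -2 = 4
  v = -4 + (4) = 0

Answer: 0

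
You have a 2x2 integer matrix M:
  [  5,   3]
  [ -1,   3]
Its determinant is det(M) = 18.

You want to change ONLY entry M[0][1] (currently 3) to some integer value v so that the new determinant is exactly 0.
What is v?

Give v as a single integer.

det is linear in entry M[0][1]: det = old_det + (v - 3) * C_01
Cofactor C_01 = 1
Want det = 0: 18 + (v - 3) * 1 = 0
  (v - 3) = -18 / 1 = -18
  v = 3 + (-18) = -15

Answer: -15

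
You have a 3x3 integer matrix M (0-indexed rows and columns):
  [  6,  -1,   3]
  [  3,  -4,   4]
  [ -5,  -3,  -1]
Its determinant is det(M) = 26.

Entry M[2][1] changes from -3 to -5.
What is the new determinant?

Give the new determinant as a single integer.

det is linear in row 2: changing M[2][1] by delta changes det by delta * cofactor(2,1).
Cofactor C_21 = (-1)^(2+1) * minor(2,1) = -15
Entry delta = -5 - -3 = -2
Det delta = -2 * -15 = 30
New det = 26 + 30 = 56

Answer: 56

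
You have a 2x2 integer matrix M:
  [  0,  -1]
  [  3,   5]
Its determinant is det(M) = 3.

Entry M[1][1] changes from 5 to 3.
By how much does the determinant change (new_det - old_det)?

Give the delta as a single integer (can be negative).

Cofactor C_11 = 0
Entry delta = 3 - 5 = -2
Det delta = entry_delta * cofactor = -2 * 0 = 0

Answer: 0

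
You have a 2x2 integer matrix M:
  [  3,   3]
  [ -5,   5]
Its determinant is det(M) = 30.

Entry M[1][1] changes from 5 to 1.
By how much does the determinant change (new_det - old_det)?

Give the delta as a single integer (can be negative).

Answer: -12

Derivation:
Cofactor C_11 = 3
Entry delta = 1 - 5 = -4
Det delta = entry_delta * cofactor = -4 * 3 = -12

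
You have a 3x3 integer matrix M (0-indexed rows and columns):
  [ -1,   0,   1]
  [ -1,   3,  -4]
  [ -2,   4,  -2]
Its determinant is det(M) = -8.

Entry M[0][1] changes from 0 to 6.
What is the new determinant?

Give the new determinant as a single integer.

det is linear in row 0: changing M[0][1] by delta changes det by delta * cofactor(0,1).
Cofactor C_01 = (-1)^(0+1) * minor(0,1) = 6
Entry delta = 6 - 0 = 6
Det delta = 6 * 6 = 36
New det = -8 + 36 = 28

Answer: 28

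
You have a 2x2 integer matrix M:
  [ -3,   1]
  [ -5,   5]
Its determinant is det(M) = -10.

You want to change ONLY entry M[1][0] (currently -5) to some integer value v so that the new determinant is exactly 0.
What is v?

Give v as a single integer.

Answer: -15

Derivation:
det is linear in entry M[1][0]: det = old_det + (v - -5) * C_10
Cofactor C_10 = -1
Want det = 0: -10 + (v - -5) * -1 = 0
  (v - -5) = 10 / -1 = -10
  v = -5 + (-10) = -15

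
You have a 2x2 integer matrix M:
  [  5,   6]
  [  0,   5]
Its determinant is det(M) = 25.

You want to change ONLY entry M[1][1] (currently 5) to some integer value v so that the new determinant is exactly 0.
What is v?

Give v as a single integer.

Answer: 0

Derivation:
det is linear in entry M[1][1]: det = old_det + (v - 5) * C_11
Cofactor C_11 = 5
Want det = 0: 25 + (v - 5) * 5 = 0
  (v - 5) = -25 / 5 = -5
  v = 5 + (-5) = 0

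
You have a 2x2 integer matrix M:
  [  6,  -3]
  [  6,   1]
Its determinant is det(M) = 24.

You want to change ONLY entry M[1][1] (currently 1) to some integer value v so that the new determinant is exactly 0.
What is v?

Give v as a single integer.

det is linear in entry M[1][1]: det = old_det + (v - 1) * C_11
Cofactor C_11 = 6
Want det = 0: 24 + (v - 1) * 6 = 0
  (v - 1) = -24 / 6 = -4
  v = 1 + (-4) = -3

Answer: -3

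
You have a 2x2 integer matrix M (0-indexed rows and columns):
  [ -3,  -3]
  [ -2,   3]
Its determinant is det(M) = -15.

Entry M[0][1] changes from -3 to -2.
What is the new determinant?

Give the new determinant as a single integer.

det is linear in row 0: changing M[0][1] by delta changes det by delta * cofactor(0,1).
Cofactor C_01 = (-1)^(0+1) * minor(0,1) = 2
Entry delta = -2 - -3 = 1
Det delta = 1 * 2 = 2
New det = -15 + 2 = -13

Answer: -13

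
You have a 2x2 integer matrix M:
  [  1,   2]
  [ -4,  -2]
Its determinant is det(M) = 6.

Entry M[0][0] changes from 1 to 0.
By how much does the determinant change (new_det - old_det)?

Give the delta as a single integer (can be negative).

Cofactor C_00 = -2
Entry delta = 0 - 1 = -1
Det delta = entry_delta * cofactor = -1 * -2 = 2

Answer: 2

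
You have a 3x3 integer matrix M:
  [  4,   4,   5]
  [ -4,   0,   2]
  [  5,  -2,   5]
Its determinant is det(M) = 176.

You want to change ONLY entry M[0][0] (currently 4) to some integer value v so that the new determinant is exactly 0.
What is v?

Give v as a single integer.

det is linear in entry M[0][0]: det = old_det + (v - 4) * C_00
Cofactor C_00 = 4
Want det = 0: 176 + (v - 4) * 4 = 0
  (v - 4) = -176 / 4 = -44
  v = 4 + (-44) = -40

Answer: -40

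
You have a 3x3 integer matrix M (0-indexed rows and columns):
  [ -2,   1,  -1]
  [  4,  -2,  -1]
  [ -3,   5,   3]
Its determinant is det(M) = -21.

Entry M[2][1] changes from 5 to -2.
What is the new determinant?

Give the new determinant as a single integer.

det is linear in row 2: changing M[2][1] by delta changes det by delta * cofactor(2,1).
Cofactor C_21 = (-1)^(2+1) * minor(2,1) = -6
Entry delta = -2 - 5 = -7
Det delta = -7 * -6 = 42
New det = -21 + 42 = 21

Answer: 21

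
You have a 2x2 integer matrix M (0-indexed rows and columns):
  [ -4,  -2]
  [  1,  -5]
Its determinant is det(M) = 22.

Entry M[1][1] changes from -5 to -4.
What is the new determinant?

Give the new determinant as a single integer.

det is linear in row 1: changing M[1][1] by delta changes det by delta * cofactor(1,1).
Cofactor C_11 = (-1)^(1+1) * minor(1,1) = -4
Entry delta = -4 - -5 = 1
Det delta = 1 * -4 = -4
New det = 22 + -4 = 18

Answer: 18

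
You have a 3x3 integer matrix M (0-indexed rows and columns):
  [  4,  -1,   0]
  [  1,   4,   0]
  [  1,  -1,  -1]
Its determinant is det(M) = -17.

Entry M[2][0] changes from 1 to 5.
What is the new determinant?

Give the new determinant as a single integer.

det is linear in row 2: changing M[2][0] by delta changes det by delta * cofactor(2,0).
Cofactor C_20 = (-1)^(2+0) * minor(2,0) = 0
Entry delta = 5 - 1 = 4
Det delta = 4 * 0 = 0
New det = -17 + 0 = -17

Answer: -17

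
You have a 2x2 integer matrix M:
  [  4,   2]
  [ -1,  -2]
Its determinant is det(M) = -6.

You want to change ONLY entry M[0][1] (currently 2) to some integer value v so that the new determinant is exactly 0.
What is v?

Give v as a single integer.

det is linear in entry M[0][1]: det = old_det + (v - 2) * C_01
Cofactor C_01 = 1
Want det = 0: -6 + (v - 2) * 1 = 0
  (v - 2) = 6 / 1 = 6
  v = 2 + (6) = 8

Answer: 8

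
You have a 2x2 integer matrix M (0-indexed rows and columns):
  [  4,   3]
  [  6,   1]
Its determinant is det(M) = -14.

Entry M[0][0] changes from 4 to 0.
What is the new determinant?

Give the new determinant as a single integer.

det is linear in row 0: changing M[0][0] by delta changes det by delta * cofactor(0,0).
Cofactor C_00 = (-1)^(0+0) * minor(0,0) = 1
Entry delta = 0 - 4 = -4
Det delta = -4 * 1 = -4
New det = -14 + -4 = -18

Answer: -18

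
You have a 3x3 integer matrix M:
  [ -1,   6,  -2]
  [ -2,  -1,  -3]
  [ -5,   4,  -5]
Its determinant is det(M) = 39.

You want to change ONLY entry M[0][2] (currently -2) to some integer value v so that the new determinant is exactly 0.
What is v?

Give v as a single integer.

Answer: 1

Derivation:
det is linear in entry M[0][2]: det = old_det + (v - -2) * C_02
Cofactor C_02 = -13
Want det = 0: 39 + (v - -2) * -13 = 0
  (v - -2) = -39 / -13 = 3
  v = -2 + (3) = 1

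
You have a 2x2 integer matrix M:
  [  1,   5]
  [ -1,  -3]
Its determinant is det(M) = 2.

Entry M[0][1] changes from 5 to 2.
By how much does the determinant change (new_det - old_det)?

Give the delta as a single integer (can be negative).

Cofactor C_01 = 1
Entry delta = 2 - 5 = -3
Det delta = entry_delta * cofactor = -3 * 1 = -3

Answer: -3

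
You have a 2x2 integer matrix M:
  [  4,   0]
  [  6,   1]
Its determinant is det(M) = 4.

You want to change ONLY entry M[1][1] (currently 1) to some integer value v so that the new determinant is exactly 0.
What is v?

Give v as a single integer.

Answer: 0

Derivation:
det is linear in entry M[1][1]: det = old_det + (v - 1) * C_11
Cofactor C_11 = 4
Want det = 0: 4 + (v - 1) * 4 = 0
  (v - 1) = -4 / 4 = -1
  v = 1 + (-1) = 0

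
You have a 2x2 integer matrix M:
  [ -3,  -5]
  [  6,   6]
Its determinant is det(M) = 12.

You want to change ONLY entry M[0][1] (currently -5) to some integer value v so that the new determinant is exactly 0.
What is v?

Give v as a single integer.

Answer: -3

Derivation:
det is linear in entry M[0][1]: det = old_det + (v - -5) * C_01
Cofactor C_01 = -6
Want det = 0: 12 + (v - -5) * -6 = 0
  (v - -5) = -12 / -6 = 2
  v = -5 + (2) = -3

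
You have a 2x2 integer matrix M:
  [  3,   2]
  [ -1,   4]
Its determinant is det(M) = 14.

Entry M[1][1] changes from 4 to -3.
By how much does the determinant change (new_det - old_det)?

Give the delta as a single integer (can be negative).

Cofactor C_11 = 3
Entry delta = -3 - 4 = -7
Det delta = entry_delta * cofactor = -7 * 3 = -21

Answer: -21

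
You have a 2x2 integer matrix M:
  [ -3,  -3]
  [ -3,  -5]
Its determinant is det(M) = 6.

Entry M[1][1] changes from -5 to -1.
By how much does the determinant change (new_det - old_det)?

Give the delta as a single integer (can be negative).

Answer: -12

Derivation:
Cofactor C_11 = -3
Entry delta = -1 - -5 = 4
Det delta = entry_delta * cofactor = 4 * -3 = -12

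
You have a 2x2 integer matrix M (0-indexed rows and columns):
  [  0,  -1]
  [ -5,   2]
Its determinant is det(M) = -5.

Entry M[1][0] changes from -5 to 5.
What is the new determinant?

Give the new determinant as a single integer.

Answer: 5

Derivation:
det is linear in row 1: changing M[1][0] by delta changes det by delta * cofactor(1,0).
Cofactor C_10 = (-1)^(1+0) * minor(1,0) = 1
Entry delta = 5 - -5 = 10
Det delta = 10 * 1 = 10
New det = -5 + 10 = 5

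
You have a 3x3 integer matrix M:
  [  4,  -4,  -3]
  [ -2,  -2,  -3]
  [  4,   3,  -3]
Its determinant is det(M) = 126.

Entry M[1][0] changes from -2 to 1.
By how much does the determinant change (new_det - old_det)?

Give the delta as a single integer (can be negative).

Answer: -63

Derivation:
Cofactor C_10 = -21
Entry delta = 1 - -2 = 3
Det delta = entry_delta * cofactor = 3 * -21 = -63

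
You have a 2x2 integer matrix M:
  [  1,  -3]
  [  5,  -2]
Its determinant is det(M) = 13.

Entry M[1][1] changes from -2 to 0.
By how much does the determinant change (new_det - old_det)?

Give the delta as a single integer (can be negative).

Answer: 2

Derivation:
Cofactor C_11 = 1
Entry delta = 0 - -2 = 2
Det delta = entry_delta * cofactor = 2 * 1 = 2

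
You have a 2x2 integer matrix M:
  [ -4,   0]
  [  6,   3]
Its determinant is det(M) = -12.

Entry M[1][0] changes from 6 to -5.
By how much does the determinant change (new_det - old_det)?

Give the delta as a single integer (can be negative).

Cofactor C_10 = 0
Entry delta = -5 - 6 = -11
Det delta = entry_delta * cofactor = -11 * 0 = 0

Answer: 0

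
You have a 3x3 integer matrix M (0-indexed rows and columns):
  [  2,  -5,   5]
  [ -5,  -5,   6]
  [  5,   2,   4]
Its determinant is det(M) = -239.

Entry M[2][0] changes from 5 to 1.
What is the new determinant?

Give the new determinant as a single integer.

Answer: -219

Derivation:
det is linear in row 2: changing M[2][0] by delta changes det by delta * cofactor(2,0).
Cofactor C_20 = (-1)^(2+0) * minor(2,0) = -5
Entry delta = 1 - 5 = -4
Det delta = -4 * -5 = 20
New det = -239 + 20 = -219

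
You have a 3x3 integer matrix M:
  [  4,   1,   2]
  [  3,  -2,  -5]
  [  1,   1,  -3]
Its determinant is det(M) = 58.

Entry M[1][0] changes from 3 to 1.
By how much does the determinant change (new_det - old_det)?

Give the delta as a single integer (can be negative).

Answer: -10

Derivation:
Cofactor C_10 = 5
Entry delta = 1 - 3 = -2
Det delta = entry_delta * cofactor = -2 * 5 = -10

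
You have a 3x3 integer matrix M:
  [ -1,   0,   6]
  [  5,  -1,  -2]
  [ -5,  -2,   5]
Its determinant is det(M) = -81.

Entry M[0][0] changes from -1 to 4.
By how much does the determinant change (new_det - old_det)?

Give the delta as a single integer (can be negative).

Answer: -45

Derivation:
Cofactor C_00 = -9
Entry delta = 4 - -1 = 5
Det delta = entry_delta * cofactor = 5 * -9 = -45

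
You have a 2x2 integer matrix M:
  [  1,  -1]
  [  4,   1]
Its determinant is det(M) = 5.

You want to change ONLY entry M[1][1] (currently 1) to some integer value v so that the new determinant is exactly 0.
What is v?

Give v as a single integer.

Answer: -4

Derivation:
det is linear in entry M[1][1]: det = old_det + (v - 1) * C_11
Cofactor C_11 = 1
Want det = 0: 5 + (v - 1) * 1 = 0
  (v - 1) = -5 / 1 = -5
  v = 1 + (-5) = -4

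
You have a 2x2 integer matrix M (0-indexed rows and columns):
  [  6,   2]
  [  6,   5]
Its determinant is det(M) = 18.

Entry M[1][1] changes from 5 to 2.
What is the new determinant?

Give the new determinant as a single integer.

det is linear in row 1: changing M[1][1] by delta changes det by delta * cofactor(1,1).
Cofactor C_11 = (-1)^(1+1) * minor(1,1) = 6
Entry delta = 2 - 5 = -3
Det delta = -3 * 6 = -18
New det = 18 + -18 = 0

Answer: 0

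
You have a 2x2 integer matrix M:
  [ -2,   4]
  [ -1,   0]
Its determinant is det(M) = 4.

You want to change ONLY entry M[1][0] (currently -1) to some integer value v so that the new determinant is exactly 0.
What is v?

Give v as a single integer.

det is linear in entry M[1][0]: det = old_det + (v - -1) * C_10
Cofactor C_10 = -4
Want det = 0: 4 + (v - -1) * -4 = 0
  (v - -1) = -4 / -4 = 1
  v = -1 + (1) = 0

Answer: 0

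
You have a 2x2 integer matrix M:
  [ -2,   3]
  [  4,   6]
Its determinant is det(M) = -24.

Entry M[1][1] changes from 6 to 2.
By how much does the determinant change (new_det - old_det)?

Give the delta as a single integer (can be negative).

Answer: 8

Derivation:
Cofactor C_11 = -2
Entry delta = 2 - 6 = -4
Det delta = entry_delta * cofactor = -4 * -2 = 8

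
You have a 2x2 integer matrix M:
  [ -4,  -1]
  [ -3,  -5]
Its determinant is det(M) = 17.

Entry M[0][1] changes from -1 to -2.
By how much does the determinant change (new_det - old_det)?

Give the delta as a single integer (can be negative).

Answer: -3

Derivation:
Cofactor C_01 = 3
Entry delta = -2 - -1 = -1
Det delta = entry_delta * cofactor = -1 * 3 = -3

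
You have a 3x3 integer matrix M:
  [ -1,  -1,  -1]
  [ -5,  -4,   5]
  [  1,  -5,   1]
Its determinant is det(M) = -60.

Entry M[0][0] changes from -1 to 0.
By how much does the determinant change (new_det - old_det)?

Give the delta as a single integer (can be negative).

Answer: 21

Derivation:
Cofactor C_00 = 21
Entry delta = 0 - -1 = 1
Det delta = entry_delta * cofactor = 1 * 21 = 21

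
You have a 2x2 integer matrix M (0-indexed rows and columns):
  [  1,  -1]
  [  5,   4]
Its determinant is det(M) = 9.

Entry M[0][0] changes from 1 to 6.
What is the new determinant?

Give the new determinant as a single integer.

Answer: 29

Derivation:
det is linear in row 0: changing M[0][0] by delta changes det by delta * cofactor(0,0).
Cofactor C_00 = (-1)^(0+0) * minor(0,0) = 4
Entry delta = 6 - 1 = 5
Det delta = 5 * 4 = 20
New det = 9 + 20 = 29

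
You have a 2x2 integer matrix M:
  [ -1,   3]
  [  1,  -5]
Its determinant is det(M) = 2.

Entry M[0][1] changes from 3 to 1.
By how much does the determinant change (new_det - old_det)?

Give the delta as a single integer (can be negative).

Cofactor C_01 = -1
Entry delta = 1 - 3 = -2
Det delta = entry_delta * cofactor = -2 * -1 = 2

Answer: 2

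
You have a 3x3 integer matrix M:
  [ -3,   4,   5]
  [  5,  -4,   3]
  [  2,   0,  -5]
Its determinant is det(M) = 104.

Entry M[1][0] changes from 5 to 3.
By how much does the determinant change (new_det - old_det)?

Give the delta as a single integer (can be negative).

Cofactor C_10 = 20
Entry delta = 3 - 5 = -2
Det delta = entry_delta * cofactor = -2 * 20 = -40

Answer: -40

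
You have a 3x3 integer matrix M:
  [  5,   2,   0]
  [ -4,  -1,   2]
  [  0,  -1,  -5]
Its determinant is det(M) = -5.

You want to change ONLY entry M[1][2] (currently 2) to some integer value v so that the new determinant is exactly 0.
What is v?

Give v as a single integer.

Answer: 3

Derivation:
det is linear in entry M[1][2]: det = old_det + (v - 2) * C_12
Cofactor C_12 = 5
Want det = 0: -5 + (v - 2) * 5 = 0
  (v - 2) = 5 / 5 = 1
  v = 2 + (1) = 3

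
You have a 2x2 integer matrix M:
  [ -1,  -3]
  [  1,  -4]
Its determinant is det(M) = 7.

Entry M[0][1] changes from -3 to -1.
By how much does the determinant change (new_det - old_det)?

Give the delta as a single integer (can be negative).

Answer: -2

Derivation:
Cofactor C_01 = -1
Entry delta = -1 - -3 = 2
Det delta = entry_delta * cofactor = 2 * -1 = -2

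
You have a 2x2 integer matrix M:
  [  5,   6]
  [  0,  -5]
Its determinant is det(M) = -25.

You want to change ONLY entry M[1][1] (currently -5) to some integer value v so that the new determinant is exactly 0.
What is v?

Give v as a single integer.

Answer: 0

Derivation:
det is linear in entry M[1][1]: det = old_det + (v - -5) * C_11
Cofactor C_11 = 5
Want det = 0: -25 + (v - -5) * 5 = 0
  (v - -5) = 25 / 5 = 5
  v = -5 + (5) = 0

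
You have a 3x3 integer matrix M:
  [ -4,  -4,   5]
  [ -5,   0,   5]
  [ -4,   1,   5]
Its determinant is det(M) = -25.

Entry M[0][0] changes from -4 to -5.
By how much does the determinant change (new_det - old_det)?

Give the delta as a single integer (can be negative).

Cofactor C_00 = -5
Entry delta = -5 - -4 = -1
Det delta = entry_delta * cofactor = -1 * -5 = 5

Answer: 5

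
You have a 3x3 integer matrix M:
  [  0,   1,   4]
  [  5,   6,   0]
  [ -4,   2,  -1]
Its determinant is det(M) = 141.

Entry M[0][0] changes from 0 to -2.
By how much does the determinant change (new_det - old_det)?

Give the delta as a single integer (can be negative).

Cofactor C_00 = -6
Entry delta = -2 - 0 = -2
Det delta = entry_delta * cofactor = -2 * -6 = 12

Answer: 12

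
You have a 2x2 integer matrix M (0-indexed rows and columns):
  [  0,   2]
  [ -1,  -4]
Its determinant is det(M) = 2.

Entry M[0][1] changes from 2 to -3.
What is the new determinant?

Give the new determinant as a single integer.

Answer: -3

Derivation:
det is linear in row 0: changing M[0][1] by delta changes det by delta * cofactor(0,1).
Cofactor C_01 = (-1)^(0+1) * minor(0,1) = 1
Entry delta = -3 - 2 = -5
Det delta = -5 * 1 = -5
New det = 2 + -5 = -3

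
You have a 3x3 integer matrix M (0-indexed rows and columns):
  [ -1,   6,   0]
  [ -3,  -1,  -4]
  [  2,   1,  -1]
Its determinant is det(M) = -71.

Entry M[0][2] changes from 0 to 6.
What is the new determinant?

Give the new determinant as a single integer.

Answer: -77

Derivation:
det is linear in row 0: changing M[0][2] by delta changes det by delta * cofactor(0,2).
Cofactor C_02 = (-1)^(0+2) * minor(0,2) = -1
Entry delta = 6 - 0 = 6
Det delta = 6 * -1 = -6
New det = -71 + -6 = -77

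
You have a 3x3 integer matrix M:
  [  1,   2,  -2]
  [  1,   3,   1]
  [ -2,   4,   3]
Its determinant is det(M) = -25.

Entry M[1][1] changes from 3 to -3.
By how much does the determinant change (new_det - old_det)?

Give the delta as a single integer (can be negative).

Cofactor C_11 = -1
Entry delta = -3 - 3 = -6
Det delta = entry_delta * cofactor = -6 * -1 = 6

Answer: 6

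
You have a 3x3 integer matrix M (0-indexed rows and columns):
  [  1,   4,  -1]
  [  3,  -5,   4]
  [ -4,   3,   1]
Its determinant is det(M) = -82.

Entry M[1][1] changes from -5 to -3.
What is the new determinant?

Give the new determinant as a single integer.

det is linear in row 1: changing M[1][1] by delta changes det by delta * cofactor(1,1).
Cofactor C_11 = (-1)^(1+1) * minor(1,1) = -3
Entry delta = -3 - -5 = 2
Det delta = 2 * -3 = -6
New det = -82 + -6 = -88

Answer: -88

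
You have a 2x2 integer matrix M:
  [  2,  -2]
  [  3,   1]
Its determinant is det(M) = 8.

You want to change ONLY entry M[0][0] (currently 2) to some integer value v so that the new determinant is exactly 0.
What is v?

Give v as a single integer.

Answer: -6

Derivation:
det is linear in entry M[0][0]: det = old_det + (v - 2) * C_00
Cofactor C_00 = 1
Want det = 0: 8 + (v - 2) * 1 = 0
  (v - 2) = -8 / 1 = -8
  v = 2 + (-8) = -6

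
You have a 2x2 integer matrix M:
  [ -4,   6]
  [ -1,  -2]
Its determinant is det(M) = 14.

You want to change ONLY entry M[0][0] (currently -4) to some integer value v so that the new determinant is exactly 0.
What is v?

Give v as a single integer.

Answer: 3

Derivation:
det is linear in entry M[0][0]: det = old_det + (v - -4) * C_00
Cofactor C_00 = -2
Want det = 0: 14 + (v - -4) * -2 = 0
  (v - -4) = -14 / -2 = 7
  v = -4 + (7) = 3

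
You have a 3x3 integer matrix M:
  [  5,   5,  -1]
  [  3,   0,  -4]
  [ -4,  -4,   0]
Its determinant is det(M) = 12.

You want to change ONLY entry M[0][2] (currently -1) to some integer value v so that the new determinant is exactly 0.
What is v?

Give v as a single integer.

det is linear in entry M[0][2]: det = old_det + (v - -1) * C_02
Cofactor C_02 = -12
Want det = 0: 12 + (v - -1) * -12 = 0
  (v - -1) = -12 / -12 = 1
  v = -1 + (1) = 0

Answer: 0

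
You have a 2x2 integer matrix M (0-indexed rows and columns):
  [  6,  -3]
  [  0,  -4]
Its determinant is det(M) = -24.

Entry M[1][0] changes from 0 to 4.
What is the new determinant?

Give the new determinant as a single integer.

Answer: -12

Derivation:
det is linear in row 1: changing M[1][0] by delta changes det by delta * cofactor(1,0).
Cofactor C_10 = (-1)^(1+0) * minor(1,0) = 3
Entry delta = 4 - 0 = 4
Det delta = 4 * 3 = 12
New det = -24 + 12 = -12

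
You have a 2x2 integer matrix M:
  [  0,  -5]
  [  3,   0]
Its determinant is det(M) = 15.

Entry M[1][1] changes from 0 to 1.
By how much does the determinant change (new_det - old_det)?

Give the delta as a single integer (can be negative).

Answer: 0

Derivation:
Cofactor C_11 = 0
Entry delta = 1 - 0 = 1
Det delta = entry_delta * cofactor = 1 * 0 = 0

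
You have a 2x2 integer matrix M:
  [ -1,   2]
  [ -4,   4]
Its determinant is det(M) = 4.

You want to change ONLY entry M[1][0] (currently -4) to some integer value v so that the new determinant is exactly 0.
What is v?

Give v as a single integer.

det is linear in entry M[1][0]: det = old_det + (v - -4) * C_10
Cofactor C_10 = -2
Want det = 0: 4 + (v - -4) * -2 = 0
  (v - -4) = -4 / -2 = 2
  v = -4 + (2) = -2

Answer: -2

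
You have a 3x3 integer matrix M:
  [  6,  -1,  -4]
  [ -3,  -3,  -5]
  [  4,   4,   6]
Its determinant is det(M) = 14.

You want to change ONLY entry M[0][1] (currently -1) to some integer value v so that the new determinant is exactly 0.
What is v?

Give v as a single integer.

det is linear in entry M[0][1]: det = old_det + (v - -1) * C_01
Cofactor C_01 = -2
Want det = 0: 14 + (v - -1) * -2 = 0
  (v - -1) = -14 / -2 = 7
  v = -1 + (7) = 6

Answer: 6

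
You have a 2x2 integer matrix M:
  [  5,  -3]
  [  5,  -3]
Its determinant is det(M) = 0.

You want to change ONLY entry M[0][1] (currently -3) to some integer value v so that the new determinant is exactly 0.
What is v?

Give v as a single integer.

det is linear in entry M[0][1]: det = old_det + (v - -3) * C_01
Cofactor C_01 = -5
Want det = 0: 0 + (v - -3) * -5 = 0
  (v - -3) = 0 / -5 = 0
  v = -3 + (0) = -3

Answer: -3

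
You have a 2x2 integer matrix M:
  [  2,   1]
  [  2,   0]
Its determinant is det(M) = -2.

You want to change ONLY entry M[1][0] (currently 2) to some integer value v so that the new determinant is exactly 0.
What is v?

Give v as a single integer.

Answer: 0

Derivation:
det is linear in entry M[1][0]: det = old_det + (v - 2) * C_10
Cofactor C_10 = -1
Want det = 0: -2 + (v - 2) * -1 = 0
  (v - 2) = 2 / -1 = -2
  v = 2 + (-2) = 0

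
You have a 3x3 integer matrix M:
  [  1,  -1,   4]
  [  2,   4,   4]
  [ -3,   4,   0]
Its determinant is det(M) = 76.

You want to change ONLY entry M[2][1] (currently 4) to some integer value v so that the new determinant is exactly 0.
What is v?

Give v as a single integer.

Answer: -15

Derivation:
det is linear in entry M[2][1]: det = old_det + (v - 4) * C_21
Cofactor C_21 = 4
Want det = 0: 76 + (v - 4) * 4 = 0
  (v - 4) = -76 / 4 = -19
  v = 4 + (-19) = -15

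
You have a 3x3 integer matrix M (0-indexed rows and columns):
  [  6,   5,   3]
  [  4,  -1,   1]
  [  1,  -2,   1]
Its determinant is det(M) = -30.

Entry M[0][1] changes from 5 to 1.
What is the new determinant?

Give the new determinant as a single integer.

Answer: -18

Derivation:
det is linear in row 0: changing M[0][1] by delta changes det by delta * cofactor(0,1).
Cofactor C_01 = (-1)^(0+1) * minor(0,1) = -3
Entry delta = 1 - 5 = -4
Det delta = -4 * -3 = 12
New det = -30 + 12 = -18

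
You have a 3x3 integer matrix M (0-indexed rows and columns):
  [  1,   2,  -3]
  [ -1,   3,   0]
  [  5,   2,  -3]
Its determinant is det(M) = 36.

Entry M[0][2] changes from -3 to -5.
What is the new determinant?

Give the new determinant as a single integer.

Answer: 70

Derivation:
det is linear in row 0: changing M[0][2] by delta changes det by delta * cofactor(0,2).
Cofactor C_02 = (-1)^(0+2) * minor(0,2) = -17
Entry delta = -5 - -3 = -2
Det delta = -2 * -17 = 34
New det = 36 + 34 = 70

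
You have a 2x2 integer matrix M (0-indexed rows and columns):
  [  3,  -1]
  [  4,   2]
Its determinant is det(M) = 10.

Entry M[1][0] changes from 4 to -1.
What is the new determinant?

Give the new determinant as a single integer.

Answer: 5

Derivation:
det is linear in row 1: changing M[1][0] by delta changes det by delta * cofactor(1,0).
Cofactor C_10 = (-1)^(1+0) * minor(1,0) = 1
Entry delta = -1 - 4 = -5
Det delta = -5 * 1 = -5
New det = 10 + -5 = 5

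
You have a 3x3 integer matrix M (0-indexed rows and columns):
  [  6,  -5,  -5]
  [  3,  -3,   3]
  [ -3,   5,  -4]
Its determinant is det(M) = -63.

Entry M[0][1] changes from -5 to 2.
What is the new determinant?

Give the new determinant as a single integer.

Answer: -42

Derivation:
det is linear in row 0: changing M[0][1] by delta changes det by delta * cofactor(0,1).
Cofactor C_01 = (-1)^(0+1) * minor(0,1) = 3
Entry delta = 2 - -5 = 7
Det delta = 7 * 3 = 21
New det = -63 + 21 = -42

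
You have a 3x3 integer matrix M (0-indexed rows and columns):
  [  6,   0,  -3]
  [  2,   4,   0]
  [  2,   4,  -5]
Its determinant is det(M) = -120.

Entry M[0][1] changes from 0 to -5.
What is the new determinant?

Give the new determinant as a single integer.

Answer: -170

Derivation:
det is linear in row 0: changing M[0][1] by delta changes det by delta * cofactor(0,1).
Cofactor C_01 = (-1)^(0+1) * minor(0,1) = 10
Entry delta = -5 - 0 = -5
Det delta = -5 * 10 = -50
New det = -120 + -50 = -170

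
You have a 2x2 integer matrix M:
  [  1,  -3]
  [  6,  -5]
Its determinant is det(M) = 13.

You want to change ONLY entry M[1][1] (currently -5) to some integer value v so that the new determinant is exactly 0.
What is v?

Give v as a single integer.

Answer: -18

Derivation:
det is linear in entry M[1][1]: det = old_det + (v - -5) * C_11
Cofactor C_11 = 1
Want det = 0: 13 + (v - -5) * 1 = 0
  (v - -5) = -13 / 1 = -13
  v = -5 + (-13) = -18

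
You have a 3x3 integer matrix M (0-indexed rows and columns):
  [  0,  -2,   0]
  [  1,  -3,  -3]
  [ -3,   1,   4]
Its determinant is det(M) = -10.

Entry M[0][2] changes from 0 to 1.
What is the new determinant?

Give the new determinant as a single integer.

Answer: -18

Derivation:
det is linear in row 0: changing M[0][2] by delta changes det by delta * cofactor(0,2).
Cofactor C_02 = (-1)^(0+2) * minor(0,2) = -8
Entry delta = 1 - 0 = 1
Det delta = 1 * -8 = -8
New det = -10 + -8 = -18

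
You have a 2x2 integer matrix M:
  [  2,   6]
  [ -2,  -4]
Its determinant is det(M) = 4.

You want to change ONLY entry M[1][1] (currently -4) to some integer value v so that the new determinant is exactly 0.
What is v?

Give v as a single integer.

Answer: -6

Derivation:
det is linear in entry M[1][1]: det = old_det + (v - -4) * C_11
Cofactor C_11 = 2
Want det = 0: 4 + (v - -4) * 2 = 0
  (v - -4) = -4 / 2 = -2
  v = -4 + (-2) = -6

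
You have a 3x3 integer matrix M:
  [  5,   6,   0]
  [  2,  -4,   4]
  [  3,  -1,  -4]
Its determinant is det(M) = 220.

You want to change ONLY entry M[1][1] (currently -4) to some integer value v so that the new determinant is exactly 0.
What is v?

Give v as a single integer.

Answer: 7

Derivation:
det is linear in entry M[1][1]: det = old_det + (v - -4) * C_11
Cofactor C_11 = -20
Want det = 0: 220 + (v - -4) * -20 = 0
  (v - -4) = -220 / -20 = 11
  v = -4 + (11) = 7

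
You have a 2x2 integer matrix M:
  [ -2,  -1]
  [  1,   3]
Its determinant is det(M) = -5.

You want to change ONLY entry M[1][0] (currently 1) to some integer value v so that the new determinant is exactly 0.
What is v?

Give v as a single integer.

det is linear in entry M[1][0]: det = old_det + (v - 1) * C_10
Cofactor C_10 = 1
Want det = 0: -5 + (v - 1) * 1 = 0
  (v - 1) = 5 / 1 = 5
  v = 1 + (5) = 6

Answer: 6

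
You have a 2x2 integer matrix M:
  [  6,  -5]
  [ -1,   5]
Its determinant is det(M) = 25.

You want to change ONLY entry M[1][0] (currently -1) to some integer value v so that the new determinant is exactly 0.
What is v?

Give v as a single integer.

Answer: -6

Derivation:
det is linear in entry M[1][0]: det = old_det + (v - -1) * C_10
Cofactor C_10 = 5
Want det = 0: 25 + (v - -1) * 5 = 0
  (v - -1) = -25 / 5 = -5
  v = -1 + (-5) = -6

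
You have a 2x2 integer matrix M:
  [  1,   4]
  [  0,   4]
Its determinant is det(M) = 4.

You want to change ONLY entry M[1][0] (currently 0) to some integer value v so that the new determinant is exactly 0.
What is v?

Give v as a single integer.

Answer: 1

Derivation:
det is linear in entry M[1][0]: det = old_det + (v - 0) * C_10
Cofactor C_10 = -4
Want det = 0: 4 + (v - 0) * -4 = 0
  (v - 0) = -4 / -4 = 1
  v = 0 + (1) = 1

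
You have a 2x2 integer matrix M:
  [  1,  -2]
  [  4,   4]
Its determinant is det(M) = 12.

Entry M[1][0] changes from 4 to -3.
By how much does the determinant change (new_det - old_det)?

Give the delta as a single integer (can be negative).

Answer: -14

Derivation:
Cofactor C_10 = 2
Entry delta = -3 - 4 = -7
Det delta = entry_delta * cofactor = -7 * 2 = -14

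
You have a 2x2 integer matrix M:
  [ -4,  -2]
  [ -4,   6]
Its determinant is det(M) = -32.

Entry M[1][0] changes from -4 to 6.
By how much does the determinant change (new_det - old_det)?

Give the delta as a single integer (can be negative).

Cofactor C_10 = 2
Entry delta = 6 - -4 = 10
Det delta = entry_delta * cofactor = 10 * 2 = 20

Answer: 20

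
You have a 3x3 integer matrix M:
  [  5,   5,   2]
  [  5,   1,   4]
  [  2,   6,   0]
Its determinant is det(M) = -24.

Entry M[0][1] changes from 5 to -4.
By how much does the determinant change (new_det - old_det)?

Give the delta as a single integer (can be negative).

Cofactor C_01 = 8
Entry delta = -4 - 5 = -9
Det delta = entry_delta * cofactor = -9 * 8 = -72

Answer: -72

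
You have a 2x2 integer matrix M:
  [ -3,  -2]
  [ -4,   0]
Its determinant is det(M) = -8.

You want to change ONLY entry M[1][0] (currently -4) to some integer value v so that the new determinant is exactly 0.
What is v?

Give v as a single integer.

det is linear in entry M[1][0]: det = old_det + (v - -4) * C_10
Cofactor C_10 = 2
Want det = 0: -8 + (v - -4) * 2 = 0
  (v - -4) = 8 / 2 = 4
  v = -4 + (4) = 0

Answer: 0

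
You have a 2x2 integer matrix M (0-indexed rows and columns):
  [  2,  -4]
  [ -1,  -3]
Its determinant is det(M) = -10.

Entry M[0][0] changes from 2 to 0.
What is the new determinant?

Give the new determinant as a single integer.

det is linear in row 0: changing M[0][0] by delta changes det by delta * cofactor(0,0).
Cofactor C_00 = (-1)^(0+0) * minor(0,0) = -3
Entry delta = 0 - 2 = -2
Det delta = -2 * -3 = 6
New det = -10 + 6 = -4

Answer: -4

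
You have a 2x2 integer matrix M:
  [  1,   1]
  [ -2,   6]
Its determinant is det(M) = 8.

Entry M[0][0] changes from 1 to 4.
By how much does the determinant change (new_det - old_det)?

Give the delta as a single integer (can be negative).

Answer: 18

Derivation:
Cofactor C_00 = 6
Entry delta = 4 - 1 = 3
Det delta = entry_delta * cofactor = 3 * 6 = 18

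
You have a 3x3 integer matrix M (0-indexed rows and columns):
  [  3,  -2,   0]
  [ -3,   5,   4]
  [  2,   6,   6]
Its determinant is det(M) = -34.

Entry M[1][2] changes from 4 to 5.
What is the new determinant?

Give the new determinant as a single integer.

Answer: -56

Derivation:
det is linear in row 1: changing M[1][2] by delta changes det by delta * cofactor(1,2).
Cofactor C_12 = (-1)^(1+2) * minor(1,2) = -22
Entry delta = 5 - 4 = 1
Det delta = 1 * -22 = -22
New det = -34 + -22 = -56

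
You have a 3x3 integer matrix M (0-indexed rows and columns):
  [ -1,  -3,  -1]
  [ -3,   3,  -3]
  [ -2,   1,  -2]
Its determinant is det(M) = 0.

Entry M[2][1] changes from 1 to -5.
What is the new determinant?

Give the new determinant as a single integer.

det is linear in row 2: changing M[2][1] by delta changes det by delta * cofactor(2,1).
Cofactor C_21 = (-1)^(2+1) * minor(2,1) = 0
Entry delta = -5 - 1 = -6
Det delta = -6 * 0 = 0
New det = 0 + 0 = 0

Answer: 0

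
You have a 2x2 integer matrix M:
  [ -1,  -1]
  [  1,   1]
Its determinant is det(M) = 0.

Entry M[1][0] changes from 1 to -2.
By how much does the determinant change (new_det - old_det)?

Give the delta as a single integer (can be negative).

Answer: -3

Derivation:
Cofactor C_10 = 1
Entry delta = -2 - 1 = -3
Det delta = entry_delta * cofactor = -3 * 1 = -3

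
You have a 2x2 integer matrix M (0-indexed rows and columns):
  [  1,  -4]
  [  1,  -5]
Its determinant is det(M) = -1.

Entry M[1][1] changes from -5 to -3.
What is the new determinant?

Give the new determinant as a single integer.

Answer: 1

Derivation:
det is linear in row 1: changing M[1][1] by delta changes det by delta * cofactor(1,1).
Cofactor C_11 = (-1)^(1+1) * minor(1,1) = 1
Entry delta = -3 - -5 = 2
Det delta = 2 * 1 = 2
New det = -1 + 2 = 1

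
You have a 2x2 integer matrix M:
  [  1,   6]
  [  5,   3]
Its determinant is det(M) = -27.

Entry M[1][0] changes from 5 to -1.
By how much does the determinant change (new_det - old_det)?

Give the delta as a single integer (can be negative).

Cofactor C_10 = -6
Entry delta = -1 - 5 = -6
Det delta = entry_delta * cofactor = -6 * -6 = 36

Answer: 36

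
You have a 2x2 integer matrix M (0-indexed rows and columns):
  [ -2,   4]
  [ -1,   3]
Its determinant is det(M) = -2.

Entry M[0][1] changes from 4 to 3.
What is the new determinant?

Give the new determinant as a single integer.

det is linear in row 0: changing M[0][1] by delta changes det by delta * cofactor(0,1).
Cofactor C_01 = (-1)^(0+1) * minor(0,1) = 1
Entry delta = 3 - 4 = -1
Det delta = -1 * 1 = -1
New det = -2 + -1 = -3

Answer: -3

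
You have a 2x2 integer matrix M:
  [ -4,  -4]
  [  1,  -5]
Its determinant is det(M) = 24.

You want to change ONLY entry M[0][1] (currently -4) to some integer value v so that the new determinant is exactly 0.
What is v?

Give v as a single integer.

Answer: 20

Derivation:
det is linear in entry M[0][1]: det = old_det + (v - -4) * C_01
Cofactor C_01 = -1
Want det = 0: 24 + (v - -4) * -1 = 0
  (v - -4) = -24 / -1 = 24
  v = -4 + (24) = 20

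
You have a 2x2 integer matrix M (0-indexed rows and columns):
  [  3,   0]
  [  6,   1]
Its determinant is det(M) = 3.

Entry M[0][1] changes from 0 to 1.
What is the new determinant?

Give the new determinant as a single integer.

Answer: -3

Derivation:
det is linear in row 0: changing M[0][1] by delta changes det by delta * cofactor(0,1).
Cofactor C_01 = (-1)^(0+1) * minor(0,1) = -6
Entry delta = 1 - 0 = 1
Det delta = 1 * -6 = -6
New det = 3 + -6 = -3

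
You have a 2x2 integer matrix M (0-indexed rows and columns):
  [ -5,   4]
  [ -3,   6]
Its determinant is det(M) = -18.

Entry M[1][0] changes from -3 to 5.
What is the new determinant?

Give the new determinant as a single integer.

det is linear in row 1: changing M[1][0] by delta changes det by delta * cofactor(1,0).
Cofactor C_10 = (-1)^(1+0) * minor(1,0) = -4
Entry delta = 5 - -3 = 8
Det delta = 8 * -4 = -32
New det = -18 + -32 = -50

Answer: -50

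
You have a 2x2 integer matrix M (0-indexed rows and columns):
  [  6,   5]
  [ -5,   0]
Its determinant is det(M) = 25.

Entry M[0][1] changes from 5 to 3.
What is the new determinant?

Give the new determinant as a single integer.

Answer: 15

Derivation:
det is linear in row 0: changing M[0][1] by delta changes det by delta * cofactor(0,1).
Cofactor C_01 = (-1)^(0+1) * minor(0,1) = 5
Entry delta = 3 - 5 = -2
Det delta = -2 * 5 = -10
New det = 25 + -10 = 15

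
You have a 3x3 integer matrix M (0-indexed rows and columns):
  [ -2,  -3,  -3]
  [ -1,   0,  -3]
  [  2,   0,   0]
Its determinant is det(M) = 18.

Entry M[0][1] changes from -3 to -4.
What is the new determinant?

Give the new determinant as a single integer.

Answer: 24

Derivation:
det is linear in row 0: changing M[0][1] by delta changes det by delta * cofactor(0,1).
Cofactor C_01 = (-1)^(0+1) * minor(0,1) = -6
Entry delta = -4 - -3 = -1
Det delta = -1 * -6 = 6
New det = 18 + 6 = 24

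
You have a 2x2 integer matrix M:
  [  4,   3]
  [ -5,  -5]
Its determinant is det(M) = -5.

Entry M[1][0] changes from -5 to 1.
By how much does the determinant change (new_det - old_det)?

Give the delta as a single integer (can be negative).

Cofactor C_10 = -3
Entry delta = 1 - -5 = 6
Det delta = entry_delta * cofactor = 6 * -3 = -18

Answer: -18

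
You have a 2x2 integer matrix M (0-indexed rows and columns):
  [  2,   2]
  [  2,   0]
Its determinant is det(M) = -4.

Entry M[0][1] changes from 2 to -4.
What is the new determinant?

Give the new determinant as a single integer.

det is linear in row 0: changing M[0][1] by delta changes det by delta * cofactor(0,1).
Cofactor C_01 = (-1)^(0+1) * minor(0,1) = -2
Entry delta = -4 - 2 = -6
Det delta = -6 * -2 = 12
New det = -4 + 12 = 8

Answer: 8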